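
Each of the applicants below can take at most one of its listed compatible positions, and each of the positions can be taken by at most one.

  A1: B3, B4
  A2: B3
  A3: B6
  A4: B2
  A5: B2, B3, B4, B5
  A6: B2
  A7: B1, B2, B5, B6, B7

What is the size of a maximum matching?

Unit-capacity flow: source→left, listed edges, right→sink; max matching = max flow.
Augmenting path A1→B3 (+1); matched 1.
Augmenting path A3→B6 (+1); matched 2.
Augmenting path A4→B2 (+1); matched 3.
Augmenting path A5→B4 (+1); matched 4.
Augmenting path A7→B1 (+1); matched 5.
Augmenting path A2→B3→A1→B4→A5→B5 (+1); matched 6.
No augmenting path remains; maximum matching = 6.
König certificate: {A1, A2, A3, A5, A7, B2} is a vertex cover of size 6 (every listed pair touches it), so no matching can be larger.

6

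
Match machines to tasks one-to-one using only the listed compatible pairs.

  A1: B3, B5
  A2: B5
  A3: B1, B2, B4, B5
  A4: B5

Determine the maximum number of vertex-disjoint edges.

3

Unit-capacity flow: source→left, listed edges, right→sink; max matching = max flow.
Augmenting path A1→B3 (+1); matched 1.
Augmenting path A2→B5 (+1); matched 2.
Augmenting path A3→B1 (+1); matched 3.
No augmenting path remains; maximum matching = 3.
König certificate: {A1, A3, B5} is a vertex cover of size 3 (every listed pair touches it), so no matching can be larger.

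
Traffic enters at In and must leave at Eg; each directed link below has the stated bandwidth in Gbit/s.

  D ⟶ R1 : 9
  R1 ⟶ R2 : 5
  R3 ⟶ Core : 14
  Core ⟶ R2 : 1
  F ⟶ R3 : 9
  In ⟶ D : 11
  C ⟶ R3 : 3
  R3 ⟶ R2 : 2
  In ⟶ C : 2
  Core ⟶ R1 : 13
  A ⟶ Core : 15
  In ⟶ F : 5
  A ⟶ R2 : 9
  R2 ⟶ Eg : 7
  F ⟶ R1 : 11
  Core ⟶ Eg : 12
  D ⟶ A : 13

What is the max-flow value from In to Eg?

18

Augment In→D→A→R2→Eg: bottleneck 7, flow now 7.
Augment In→D→A→Core→Eg: bottleneck 4, flow now 11.
Augment In→F→R3→Core→Eg: bottleneck 5, flow now 16.
Augment In→C→R3→Core→Eg: bottleneck 2, flow now 18.
No augmenting path remains; maximum flow = 18.
In the residual graph, reachable from In: {In}.
Min-cut edges: In→D (11), In→F (5), In→C (2); capacity 11 + 5 + 2 = 18.
This cut is saturated, so no flow can exceed 18.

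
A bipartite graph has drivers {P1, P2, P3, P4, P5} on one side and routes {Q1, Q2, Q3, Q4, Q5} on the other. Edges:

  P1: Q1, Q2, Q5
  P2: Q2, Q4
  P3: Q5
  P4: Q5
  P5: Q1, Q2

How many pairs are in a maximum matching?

4

Unit-capacity flow: source→left, listed edges, right→sink; max matching = max flow.
Augmenting path P1→Q1 (+1); matched 1.
Augmenting path P2→Q2 (+1); matched 2.
Augmenting path P3→Q5 (+1); matched 3.
Augmenting path P5→Q2→P2→Q4 (+1); matched 4.
No augmenting path remains; maximum matching = 4.
König certificate: {P1, P2, P5, Q5} is a vertex cover of size 4 (every listed pair touches it), so no matching can be larger.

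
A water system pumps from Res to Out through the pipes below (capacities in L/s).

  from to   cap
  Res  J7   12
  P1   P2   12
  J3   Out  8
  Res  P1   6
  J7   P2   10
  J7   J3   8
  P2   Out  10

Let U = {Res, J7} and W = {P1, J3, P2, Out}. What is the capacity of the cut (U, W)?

24

Edges leaving {Res, J7}: Res→P1 (6), J7→J3 (8), J7→P2 (10).
Cut capacity = 6 + 8 + 10 = 24.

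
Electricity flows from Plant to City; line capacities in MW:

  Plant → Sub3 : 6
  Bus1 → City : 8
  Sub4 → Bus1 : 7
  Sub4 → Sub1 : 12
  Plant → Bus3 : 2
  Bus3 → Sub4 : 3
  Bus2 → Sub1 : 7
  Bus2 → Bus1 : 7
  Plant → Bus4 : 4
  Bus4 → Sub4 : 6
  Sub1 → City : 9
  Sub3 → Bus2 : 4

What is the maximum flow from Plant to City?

Augment Plant→Bus3→Sub4→Sub1→City: bottleneck 2, flow now 2.
Augment Plant→Sub3→Bus2→Sub1→City: bottleneck 4, flow now 6.
Augment Plant→Bus4→Sub4→Sub1→City: bottleneck 3, flow now 9.
Augment Plant→Bus4→Sub4→Bus1→City: bottleneck 1, flow now 10.
No augmenting path remains; maximum flow = 10.
In the residual graph, reachable from Plant: {Plant, Sub3}.
Min-cut edges: Plant→Bus3 (2), Plant→Bus4 (4), Sub3→Bus2 (4); capacity 2 + 4 + 4 = 10.
This cut is saturated, so no flow can exceed 10.

10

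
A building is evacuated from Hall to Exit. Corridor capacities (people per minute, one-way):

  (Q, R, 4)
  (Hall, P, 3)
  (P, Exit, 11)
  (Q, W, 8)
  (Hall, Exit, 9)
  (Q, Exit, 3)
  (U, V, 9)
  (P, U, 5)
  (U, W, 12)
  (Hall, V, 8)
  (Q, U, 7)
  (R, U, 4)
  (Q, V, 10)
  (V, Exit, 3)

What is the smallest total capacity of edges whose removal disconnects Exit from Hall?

15

Augment Hall→Exit: bottleneck 9, flow now 9.
Augment Hall→P→Exit: bottleneck 3, flow now 12.
Augment Hall→V→Exit: bottleneck 3, flow now 15.
No augmenting path remains; maximum flow = 15.
By max-flow min-cut, the minimum cut capacity equals the max flow.
In the residual graph, reachable from Hall: {Hall, V}.
Min-cut edges: Hall→P (3), Hall→Exit (9), V→Exit (3); capacity 3 + 9 + 3 = 15.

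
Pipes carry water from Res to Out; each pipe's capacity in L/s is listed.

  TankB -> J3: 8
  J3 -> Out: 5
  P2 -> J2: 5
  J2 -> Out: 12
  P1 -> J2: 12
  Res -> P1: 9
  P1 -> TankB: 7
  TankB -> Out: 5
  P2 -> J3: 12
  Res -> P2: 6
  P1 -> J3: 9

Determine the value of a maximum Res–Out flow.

15

Augment Res→P2→J3→Out: bottleneck 5, flow now 5.
Augment Res→P2→J2→Out: bottleneck 1, flow now 6.
Augment Res→P1→J2→Out: bottleneck 9, flow now 15.
No augmenting path remains; maximum flow = 15.
In the residual graph, reachable from Res: {Res}.
Min-cut edges: Res→P2 (6), Res→P1 (9); capacity 6 + 9 = 15.
This cut is saturated, so no flow can exceed 15.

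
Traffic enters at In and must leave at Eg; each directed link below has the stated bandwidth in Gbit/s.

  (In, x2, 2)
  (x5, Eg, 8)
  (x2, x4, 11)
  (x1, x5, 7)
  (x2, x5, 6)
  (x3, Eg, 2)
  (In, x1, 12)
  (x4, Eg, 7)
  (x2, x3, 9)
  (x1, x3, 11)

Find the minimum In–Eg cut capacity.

11

Augment In→x1→x3→Eg: bottleneck 2, flow now 2.
Augment In→x1→x5→Eg: bottleneck 7, flow now 9.
Augment In→x2→x4→Eg: bottleneck 2, flow now 11.
No augmenting path remains; maximum flow = 11.
By max-flow min-cut, the minimum cut capacity equals the max flow.
In the residual graph, reachable from In: {In, x1, x3}.
Min-cut edges: In→x2 (2), x1→x5 (7), x3→Eg (2); capacity 2 + 7 + 2 = 11.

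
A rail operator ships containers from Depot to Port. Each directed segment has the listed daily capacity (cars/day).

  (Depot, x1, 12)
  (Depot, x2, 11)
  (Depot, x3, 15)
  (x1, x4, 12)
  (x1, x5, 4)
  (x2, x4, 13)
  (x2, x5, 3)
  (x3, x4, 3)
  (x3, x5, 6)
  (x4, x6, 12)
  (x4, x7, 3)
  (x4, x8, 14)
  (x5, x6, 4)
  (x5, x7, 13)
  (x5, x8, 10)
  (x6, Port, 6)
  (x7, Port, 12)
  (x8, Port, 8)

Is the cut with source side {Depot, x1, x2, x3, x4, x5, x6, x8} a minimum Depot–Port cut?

Given cut capacity: 3 + 13 + 6 + 8 = 30.
Augment Depot→x1→x4→x6→Port: bottleneck 6, flow now 6.
Augment Depot→x1→x4→x7→Port: bottleneck 3, flow now 9.
Augment Depot→x1→x4→x8→Port: bottleneck 3, flow now 12.
Augment Depot→x2→x4→x8→Port: bottleneck 5, flow now 17.
Augment Depot→x2→x5→x7→Port: bottleneck 3, flow now 20.
Augment Depot→x3→x5→x7→Port: bottleneck 6, flow now 26.
No augmenting path remains; maximum flow = 26.
In the residual graph, reachable from Depot: {Depot, x1, x2, x3, x4, x5, x6, x7, x8}.
Min-cut edges: x6→Port (6), x7→Port (12), x8→Port (8); capacity 6 + 12 + 8 = 26.
Cut capacity 30 exceeds the max flow 26, so it is not minimum.

No — its capacity is 30, but the minimum cut has capacity 26.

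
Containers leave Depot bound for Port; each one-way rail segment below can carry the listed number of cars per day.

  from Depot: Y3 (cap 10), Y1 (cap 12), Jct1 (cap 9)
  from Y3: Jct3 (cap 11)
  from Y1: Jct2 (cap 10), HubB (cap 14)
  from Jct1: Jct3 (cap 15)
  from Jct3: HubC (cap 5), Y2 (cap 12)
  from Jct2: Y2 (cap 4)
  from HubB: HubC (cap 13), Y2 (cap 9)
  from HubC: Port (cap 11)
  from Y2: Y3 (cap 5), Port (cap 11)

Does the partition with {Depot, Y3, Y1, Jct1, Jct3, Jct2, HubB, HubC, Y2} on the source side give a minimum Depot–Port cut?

Yes — it is a minimum cut (capacity 22).

Given cut capacity: 11 + 11 = 22.
Augment Depot→Y3→Jct3→HubC→Port: bottleneck 5, flow now 5.
Augment Depot→Y3→Jct3→Y2→Port: bottleneck 5, flow now 10.
Augment Depot→Y1→Jct2→Y2→Port: bottleneck 4, flow now 14.
Augment Depot→Y1→HubB→HubC→Port: bottleneck 6, flow now 20.
Augment Depot→Y1→HubB→Y2→Port: bottleneck 2, flow now 22.
No augmenting path remains; maximum flow = 22.
Cut capacity 22 equals the max flow, so it is a minimum cut.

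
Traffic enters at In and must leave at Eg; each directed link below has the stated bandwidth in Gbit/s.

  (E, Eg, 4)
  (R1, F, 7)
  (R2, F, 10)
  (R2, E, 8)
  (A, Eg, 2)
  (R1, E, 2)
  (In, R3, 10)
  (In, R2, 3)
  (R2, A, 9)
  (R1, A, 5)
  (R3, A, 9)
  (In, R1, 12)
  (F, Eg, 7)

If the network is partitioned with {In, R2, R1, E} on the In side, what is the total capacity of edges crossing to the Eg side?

Edges leaving {In, R2, R1, E}: In→R3 (10), R2→F (10), R2→A (9), R1→F (7), R1→A (5), E→Eg (4).
Cut capacity = 10 + 10 + 9 + 7 + 5 + 4 = 45.

45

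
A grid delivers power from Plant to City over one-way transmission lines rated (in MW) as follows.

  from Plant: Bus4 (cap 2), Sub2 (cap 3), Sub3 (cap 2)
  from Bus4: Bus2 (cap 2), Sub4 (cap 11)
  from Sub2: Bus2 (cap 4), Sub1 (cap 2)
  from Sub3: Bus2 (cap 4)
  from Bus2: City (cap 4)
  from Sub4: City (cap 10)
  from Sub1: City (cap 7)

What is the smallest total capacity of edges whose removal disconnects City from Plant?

7

Augment Plant→Bus4→Bus2→City: bottleneck 2, flow now 2.
Augment Plant→Sub2→Bus2→City: bottleneck 2, flow now 4.
Augment Plant→Sub2→Sub1→City: bottleneck 1, flow now 5.
Augment Plant→Sub3→Bus2→Bus4→Sub4→City: bottleneck 2, flow now 7. (uses reverse residual edge)
No augmenting path remains; maximum flow = 7.
By max-flow min-cut, the minimum cut capacity equals the max flow.
In the residual graph, reachable from Plant: {Plant}.
Min-cut edges: Plant→Bus4 (2), Plant→Sub2 (3), Plant→Sub3 (2); capacity 2 + 3 + 2 = 7.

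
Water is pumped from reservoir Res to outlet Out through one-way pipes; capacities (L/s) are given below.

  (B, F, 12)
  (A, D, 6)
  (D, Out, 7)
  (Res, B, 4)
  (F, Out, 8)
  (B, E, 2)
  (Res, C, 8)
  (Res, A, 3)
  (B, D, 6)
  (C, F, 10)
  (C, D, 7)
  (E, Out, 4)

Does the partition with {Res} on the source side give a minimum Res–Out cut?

Yes — it is a minimum cut (capacity 15).

Given cut capacity: 3 + 4 + 8 = 15.
Augment Res→A→D→Out: bottleneck 3, flow now 3.
Augment Res→B→D→Out: bottleneck 4, flow now 7.
Augment Res→C→F→Out: bottleneck 8, flow now 15.
No augmenting path remains; maximum flow = 15.
Cut capacity 15 equals the max flow, so it is a minimum cut.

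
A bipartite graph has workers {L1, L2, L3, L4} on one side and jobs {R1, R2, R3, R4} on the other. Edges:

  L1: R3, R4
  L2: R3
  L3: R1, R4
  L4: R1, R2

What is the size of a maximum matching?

Unit-capacity flow: source→left, listed edges, right→sink; max matching = max flow.
Augmenting path L1→R3 (+1); matched 1.
Augmenting path L3→R1 (+1); matched 2.
Augmenting path L4→R2 (+1); matched 3.
Augmenting path L2→R3→L1→R4 (+1); matched 4.
No augmenting path remains; maximum matching = 4.
König certificate: {L1, L2, L3, L4} is a vertex cover of size 4 (every listed pair touches it), so no matching can be larger.

4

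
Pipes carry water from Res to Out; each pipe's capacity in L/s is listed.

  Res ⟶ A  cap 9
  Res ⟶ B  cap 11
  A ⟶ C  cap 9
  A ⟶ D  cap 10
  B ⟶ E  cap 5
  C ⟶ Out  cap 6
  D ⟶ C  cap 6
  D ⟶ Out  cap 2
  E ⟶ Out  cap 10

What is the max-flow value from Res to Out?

13

Augment Res→A→C→Out: bottleneck 6, flow now 6.
Augment Res→A→D→Out: bottleneck 2, flow now 8.
Augment Res→B→E→Out: bottleneck 5, flow now 13.
No augmenting path remains; maximum flow = 13.
In the residual graph, reachable from Res: {Res, A, B, C, D}.
Min-cut edges: B→E (5), C→Out (6), D→Out (2); capacity 5 + 6 + 2 = 13.
This cut is saturated, so no flow can exceed 13.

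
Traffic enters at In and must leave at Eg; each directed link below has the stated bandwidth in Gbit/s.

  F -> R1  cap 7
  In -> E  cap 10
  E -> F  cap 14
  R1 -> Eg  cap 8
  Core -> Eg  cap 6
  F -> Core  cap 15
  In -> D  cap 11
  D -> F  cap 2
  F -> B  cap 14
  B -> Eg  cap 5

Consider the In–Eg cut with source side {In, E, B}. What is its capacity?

30

Edges leaving {In, E, B}: In→D (11), E→F (14), B→Eg (5).
Cut capacity = 11 + 14 + 5 = 30.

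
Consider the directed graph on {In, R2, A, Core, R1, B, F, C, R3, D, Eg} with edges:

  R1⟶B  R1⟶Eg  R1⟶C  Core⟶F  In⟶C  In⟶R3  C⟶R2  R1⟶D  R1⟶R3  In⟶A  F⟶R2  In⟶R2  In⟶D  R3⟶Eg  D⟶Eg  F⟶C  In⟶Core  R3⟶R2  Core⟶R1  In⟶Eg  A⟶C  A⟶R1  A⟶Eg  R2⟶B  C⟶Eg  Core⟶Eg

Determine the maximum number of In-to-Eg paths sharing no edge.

Assign every edge capacity 1; by Menger, the answer equals the max flow.
Path In→Eg (+1); total 1.
Path In→A→Eg (+1); total 2.
Path In→Core→Eg (+1); total 3.
Path In→C→Eg (+1); total 4.
Path In→R3→Eg (+1); total 5.
Path In→D→Eg (+1); total 6.
No residual In→Eg path; max flow = 6.
Certifying cut of size 6: {In→A, In→C, In→Core, In→D, In→Eg, In→R3}.

6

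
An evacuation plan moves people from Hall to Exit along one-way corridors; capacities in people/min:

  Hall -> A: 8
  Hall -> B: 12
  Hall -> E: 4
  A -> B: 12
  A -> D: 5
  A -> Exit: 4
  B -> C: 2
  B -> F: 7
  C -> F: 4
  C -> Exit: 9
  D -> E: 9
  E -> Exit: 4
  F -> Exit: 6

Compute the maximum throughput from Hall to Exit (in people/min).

16

Augment Hall→A→Exit: bottleneck 4, flow now 4.
Augment Hall→E→Exit: bottleneck 4, flow now 8.
Augment Hall→B→C→Exit: bottleneck 2, flow now 10.
Augment Hall→B→F→Exit: bottleneck 6, flow now 16.
No augmenting path remains; maximum flow = 16.
In the residual graph, reachable from Hall: {Hall, A, B, D, E, F}.
Min-cut edges: A→Exit (4), B→C (2), E→Exit (4), F→Exit (6); capacity 4 + 2 + 4 + 6 = 16.
This cut is saturated, so no flow can exceed 16.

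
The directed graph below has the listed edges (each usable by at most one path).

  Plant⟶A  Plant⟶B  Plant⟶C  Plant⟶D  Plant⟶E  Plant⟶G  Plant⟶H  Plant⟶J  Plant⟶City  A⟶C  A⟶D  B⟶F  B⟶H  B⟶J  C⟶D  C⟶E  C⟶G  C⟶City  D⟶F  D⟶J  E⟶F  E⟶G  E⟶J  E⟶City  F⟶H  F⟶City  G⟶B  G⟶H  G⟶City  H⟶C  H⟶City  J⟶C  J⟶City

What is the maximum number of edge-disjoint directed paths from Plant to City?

7

Assign every edge capacity 1; by Menger, the answer equals the max flow.
Path Plant→City (+1); total 1.
Path Plant→C→City (+1); total 2.
Path Plant→E→City (+1); total 3.
Path Plant→G→City (+1); total 4.
Path Plant→H→City (+1); total 5.
Path Plant→J→City (+1); total 6.
Path Plant→B→F→City (+1); total 7.
No residual Plant→City path; max flow = 7.
Certifying cut of size 7: {C→City, E→City, F→City, G→City, H→City, J→City, Plant→City}.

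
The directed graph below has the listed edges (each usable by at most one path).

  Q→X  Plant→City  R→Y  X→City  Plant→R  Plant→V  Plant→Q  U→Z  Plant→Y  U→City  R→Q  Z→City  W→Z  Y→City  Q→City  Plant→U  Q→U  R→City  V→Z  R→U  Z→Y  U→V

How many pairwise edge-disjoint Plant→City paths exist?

6

Assign every edge capacity 1; by Menger, the answer equals the max flow.
Path Plant→City (+1); total 1.
Path Plant→Q→City (+1); total 2.
Path Plant→R→City (+1); total 3.
Path Plant→U→City (+1); total 4.
Path Plant→Y→City (+1); total 5.
Path Plant→V→Z→City (+1); total 6.
No residual Plant→City path; max flow = 6.
Certifying cut of size 6: {Plant→City, Plant→Q, Plant→R, Plant→U, Plant→V, Plant→Y}.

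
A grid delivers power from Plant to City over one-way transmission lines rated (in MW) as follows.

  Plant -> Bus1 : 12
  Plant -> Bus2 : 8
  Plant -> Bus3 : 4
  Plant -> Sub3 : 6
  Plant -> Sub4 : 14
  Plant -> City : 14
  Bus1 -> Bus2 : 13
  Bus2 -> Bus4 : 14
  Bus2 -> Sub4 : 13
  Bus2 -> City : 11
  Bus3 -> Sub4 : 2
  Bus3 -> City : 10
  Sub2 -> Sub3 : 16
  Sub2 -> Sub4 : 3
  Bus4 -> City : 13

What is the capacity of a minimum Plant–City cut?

Augment Plant→City: bottleneck 14, flow now 14.
Augment Plant→Bus2→City: bottleneck 8, flow now 22.
Augment Plant→Bus3→City: bottleneck 4, flow now 26.
Augment Plant→Bus1→Bus2→City: bottleneck 3, flow now 29.
Augment Plant→Bus1→Bus2→Bus4→City: bottleneck 9, flow now 38.
No augmenting path remains; maximum flow = 38.
By max-flow min-cut, the minimum cut capacity equals the max flow.
In the residual graph, reachable from Plant: {Plant, Sub3, Sub4}.
Min-cut edges: Plant→Bus1 (12), Plant→Bus2 (8), Plant→Bus3 (4), Plant→City (14); capacity 12 + 8 + 4 + 14 = 38.

38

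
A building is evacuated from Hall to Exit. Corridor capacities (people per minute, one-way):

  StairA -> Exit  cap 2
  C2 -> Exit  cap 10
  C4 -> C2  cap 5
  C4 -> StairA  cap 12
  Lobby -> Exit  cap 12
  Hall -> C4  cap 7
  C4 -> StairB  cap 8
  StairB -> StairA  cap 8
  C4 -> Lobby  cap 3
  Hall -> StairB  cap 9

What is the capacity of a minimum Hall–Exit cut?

9

Augment Hall→C4→Lobby→Exit: bottleneck 3, flow now 3.
Augment Hall→C4→StairA→Exit: bottleneck 2, flow now 5.
Augment Hall→C4→C2→Exit: bottleneck 2, flow now 7.
Augment Hall→StairB→StairA→C4→C2→Exit: bottleneck 2, flow now 9. (uses reverse residual edge)
No augmenting path remains; maximum flow = 9.
By max-flow min-cut, the minimum cut capacity equals the max flow.
In the residual graph, reachable from Hall: {Hall, StairB, StairA}.
Min-cut edges: Hall→C4 (7), StairA→Exit (2); capacity 7 + 2 = 9.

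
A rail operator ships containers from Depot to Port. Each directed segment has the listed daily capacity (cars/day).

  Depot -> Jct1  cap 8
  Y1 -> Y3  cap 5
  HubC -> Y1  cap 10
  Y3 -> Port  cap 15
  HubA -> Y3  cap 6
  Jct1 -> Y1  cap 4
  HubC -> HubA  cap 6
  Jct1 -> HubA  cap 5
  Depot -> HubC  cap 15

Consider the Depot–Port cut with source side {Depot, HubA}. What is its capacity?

Edges leaving {Depot, HubA}: Depot→HubC (15), Depot→Jct1 (8), HubA→Y3 (6).
Cut capacity = 15 + 8 + 6 = 29.

29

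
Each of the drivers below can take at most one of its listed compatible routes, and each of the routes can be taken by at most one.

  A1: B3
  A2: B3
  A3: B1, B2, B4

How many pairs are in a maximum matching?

Unit-capacity flow: source→left, listed edges, right→sink; max matching = max flow.
Augmenting path A1→B3 (+1); matched 1.
Augmenting path A3→B1 (+1); matched 2.
No augmenting path remains; maximum matching = 2.
König certificate: {A3, B3} is a vertex cover of size 2 (every listed pair touches it), so no matching can be larger.

2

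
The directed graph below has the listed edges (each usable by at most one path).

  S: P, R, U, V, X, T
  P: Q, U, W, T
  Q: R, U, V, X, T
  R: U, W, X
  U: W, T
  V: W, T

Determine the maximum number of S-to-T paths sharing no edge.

4

Assign every edge capacity 1; by Menger, the answer equals the max flow.
Path S→T (+1); total 1.
Path S→P→T (+1); total 2.
Path S→U→T (+1); total 3.
Path S→V→T (+1); total 4.
No residual S→T path; max flow = 4.
Certifying cut of size 4: {S→P, S→T, S→V, U→T}.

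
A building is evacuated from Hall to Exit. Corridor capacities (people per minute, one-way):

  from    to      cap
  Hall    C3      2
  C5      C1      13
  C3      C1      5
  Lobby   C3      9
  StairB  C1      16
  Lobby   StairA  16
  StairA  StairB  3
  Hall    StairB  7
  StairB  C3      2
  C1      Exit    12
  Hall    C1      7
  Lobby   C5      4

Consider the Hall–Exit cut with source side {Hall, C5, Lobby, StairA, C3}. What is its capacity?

35

Edges leaving {Hall, C5, Lobby, StairA, C3}: Hall→StairB (7), Hall→C1 (7), C5→C1 (13), StairA→StairB (3), C3→C1 (5).
Cut capacity = 7 + 7 + 13 + 3 + 5 = 35.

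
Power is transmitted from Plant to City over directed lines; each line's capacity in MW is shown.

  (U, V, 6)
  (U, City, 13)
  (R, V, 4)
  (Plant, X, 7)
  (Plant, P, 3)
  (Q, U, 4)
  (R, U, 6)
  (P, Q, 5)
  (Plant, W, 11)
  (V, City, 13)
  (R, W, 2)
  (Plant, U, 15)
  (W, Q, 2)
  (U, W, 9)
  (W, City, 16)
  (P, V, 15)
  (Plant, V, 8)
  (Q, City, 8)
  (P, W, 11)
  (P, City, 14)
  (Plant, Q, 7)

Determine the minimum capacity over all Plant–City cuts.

Augment Plant→P→City: bottleneck 3, flow now 3.
Augment Plant→Q→City: bottleneck 7, flow now 10.
Augment Plant→U→City: bottleneck 13, flow now 23.
Augment Plant→V→City: bottleneck 8, flow now 31.
Augment Plant→W→City: bottleneck 11, flow now 42.
Augment Plant→U→V→City: bottleneck 2, flow now 44.
No augmenting path remains; maximum flow = 44.
By max-flow min-cut, the minimum cut capacity equals the max flow.
In the residual graph, reachable from Plant: {Plant, X}.
Min-cut edges: Plant→P (3), Plant→Q (7), Plant→U (15), Plant→V (8), Plant→W (11); capacity 3 + 7 + 15 + 8 + 11 = 44.

44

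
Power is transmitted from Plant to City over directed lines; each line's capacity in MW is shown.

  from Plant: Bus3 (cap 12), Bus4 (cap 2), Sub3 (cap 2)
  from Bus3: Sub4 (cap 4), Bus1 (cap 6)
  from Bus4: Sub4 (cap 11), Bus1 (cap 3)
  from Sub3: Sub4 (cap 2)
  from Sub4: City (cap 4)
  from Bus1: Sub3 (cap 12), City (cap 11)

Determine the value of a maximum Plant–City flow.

12

Augment Plant→Bus3→Sub4→City: bottleneck 4, flow now 4.
Augment Plant→Bus3→Bus1→City: bottleneck 6, flow now 10.
Augment Plant→Bus4→Bus1→City: bottleneck 2, flow now 12.
No augmenting path remains; maximum flow = 12.
In the residual graph, reachable from Plant: {Plant, Bus3, Sub3, Sub4}.
Min-cut edges: Plant→Bus4 (2), Bus3→Bus1 (6), Sub4→City (4); capacity 2 + 6 + 4 = 12.
This cut is saturated, so no flow can exceed 12.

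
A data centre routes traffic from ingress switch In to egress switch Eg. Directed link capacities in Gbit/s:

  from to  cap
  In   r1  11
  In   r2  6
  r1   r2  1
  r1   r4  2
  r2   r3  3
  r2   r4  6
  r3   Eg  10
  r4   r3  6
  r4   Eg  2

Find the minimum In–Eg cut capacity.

Augment In→r1→r4→Eg: bottleneck 2, flow now 2.
Augment In→r2→r3→Eg: bottleneck 3, flow now 5.
Augment In→r2→r4→r3→Eg: bottleneck 3, flow now 8.
Augment In→r1→r2→r4→r3→Eg: bottleneck 1, flow now 9.
No augmenting path remains; maximum flow = 9.
By max-flow min-cut, the minimum cut capacity equals the max flow.
In the residual graph, reachable from In: {In, r1}.
Min-cut edges: In→r2 (6), r1→r2 (1), r1→r4 (2); capacity 6 + 1 + 2 = 9.

9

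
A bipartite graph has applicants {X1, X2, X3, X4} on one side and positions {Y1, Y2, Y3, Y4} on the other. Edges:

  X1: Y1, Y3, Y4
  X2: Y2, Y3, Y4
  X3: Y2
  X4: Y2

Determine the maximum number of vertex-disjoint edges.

Unit-capacity flow: source→left, listed edges, right→sink; max matching = max flow.
Augmenting path X1→Y1 (+1); matched 1.
Augmenting path X2→Y2 (+1); matched 2.
Augmenting path X3→Y2→X2→Y3 (+1); matched 3.
No augmenting path remains; maximum matching = 3.
König certificate: {X1, X2, Y2} is a vertex cover of size 3 (every listed pair touches it), so no matching can be larger.

3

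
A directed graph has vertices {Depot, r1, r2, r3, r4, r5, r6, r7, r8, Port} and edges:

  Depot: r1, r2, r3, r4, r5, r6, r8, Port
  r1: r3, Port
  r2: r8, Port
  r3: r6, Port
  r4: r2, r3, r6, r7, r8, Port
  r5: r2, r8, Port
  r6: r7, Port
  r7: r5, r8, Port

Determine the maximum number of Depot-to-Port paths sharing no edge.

7

Assign every edge capacity 1; by Menger, the answer equals the max flow.
Path Depot→Port (+1); total 1.
Path Depot→r1→Port (+1); total 2.
Path Depot→r2→Port (+1); total 3.
Path Depot→r3→Port (+1); total 4.
Path Depot→r4→Port (+1); total 5.
Path Depot→r5→Port (+1); total 6.
Path Depot→r6→Port (+1); total 7.
No residual Depot→Port path; max flow = 7.
Certifying cut of size 7: {Depot→Port, Depot→r1, Depot→r2, Depot→r3, Depot→r4, Depot→r5, Depot→r6}.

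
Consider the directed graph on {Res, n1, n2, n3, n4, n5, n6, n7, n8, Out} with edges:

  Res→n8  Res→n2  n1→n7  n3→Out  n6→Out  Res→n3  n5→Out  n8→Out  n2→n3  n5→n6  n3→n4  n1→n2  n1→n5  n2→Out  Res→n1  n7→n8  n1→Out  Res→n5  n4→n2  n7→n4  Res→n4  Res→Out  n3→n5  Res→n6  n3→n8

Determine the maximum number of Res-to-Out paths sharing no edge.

Assign every edge capacity 1; by Menger, the answer equals the max flow.
Path Res→Out (+1); total 1.
Path Res→n1→Out (+1); total 2.
Path Res→n2→Out (+1); total 3.
Path Res→n3→Out (+1); total 4.
Path Res→n5→Out (+1); total 5.
Path Res→n6→Out (+1); total 6.
Path Res→n8→Out (+1); total 7.
No residual Res→Out path; max flow = 7.
Certifying cut of size 7: {Res→Out, Res→n1, n2→Out, n3→Out, n5→Out, n6→Out, n8→Out}.

7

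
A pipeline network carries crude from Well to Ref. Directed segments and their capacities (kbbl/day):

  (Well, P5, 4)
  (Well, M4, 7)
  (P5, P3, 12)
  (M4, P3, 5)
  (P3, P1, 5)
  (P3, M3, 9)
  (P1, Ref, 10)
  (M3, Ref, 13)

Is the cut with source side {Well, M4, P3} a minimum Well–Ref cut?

No — its capacity is 18, but the minimum cut has capacity 9.

Given cut capacity: 4 + 5 + 9 = 18.
Augment Well→P5→P3→P1→Ref: bottleneck 4, flow now 4.
Augment Well→M4→P3→P1→Ref: bottleneck 1, flow now 5.
Augment Well→M4→P3→M3→Ref: bottleneck 4, flow now 9.
No augmenting path remains; maximum flow = 9.
In the residual graph, reachable from Well: {Well, M4}.
Min-cut edges: Well→P5 (4), M4→P3 (5); capacity 4 + 5 = 9.
Cut capacity 18 exceeds the max flow 9, so it is not minimum.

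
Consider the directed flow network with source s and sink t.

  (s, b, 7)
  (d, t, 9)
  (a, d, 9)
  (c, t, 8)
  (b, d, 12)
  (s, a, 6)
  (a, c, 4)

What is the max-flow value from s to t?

Augment s→a→c→t: bottleneck 4, flow now 4.
Augment s→a→d→t: bottleneck 2, flow now 6.
Augment s→b→d→t: bottleneck 7, flow now 13.
No augmenting path remains; maximum flow = 13.
In the residual graph, reachable from s: {s}.
Min-cut edges: s→a (6), s→b (7); capacity 6 + 7 = 13.
This cut is saturated, so no flow can exceed 13.

13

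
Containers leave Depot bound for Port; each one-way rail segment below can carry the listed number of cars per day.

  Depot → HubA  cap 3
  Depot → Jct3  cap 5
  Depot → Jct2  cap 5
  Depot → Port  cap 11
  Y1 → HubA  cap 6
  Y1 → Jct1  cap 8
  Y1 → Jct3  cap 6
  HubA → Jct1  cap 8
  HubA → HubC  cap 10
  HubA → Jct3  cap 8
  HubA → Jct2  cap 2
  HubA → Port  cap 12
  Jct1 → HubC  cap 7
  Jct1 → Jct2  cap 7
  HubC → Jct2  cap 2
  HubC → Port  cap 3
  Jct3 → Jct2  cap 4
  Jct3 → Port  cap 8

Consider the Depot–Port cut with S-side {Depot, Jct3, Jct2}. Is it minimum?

Given cut capacity: 3 + 11 + 8 = 22.
Augment Depot→Port: bottleneck 11, flow now 11.
Augment Depot→HubA→Port: bottleneck 3, flow now 14.
Augment Depot→Jct3→Port: bottleneck 5, flow now 19.
No augmenting path remains; maximum flow = 19.
In the residual graph, reachable from Depot: {Depot, Jct2}.
Min-cut edges: Depot→HubA (3), Depot→Jct3 (5), Depot→Port (11); capacity 3 + 5 + 11 = 19.
Cut capacity 22 exceeds the max flow 19, so it is not minimum.

No — its capacity is 22, but the minimum cut has capacity 19.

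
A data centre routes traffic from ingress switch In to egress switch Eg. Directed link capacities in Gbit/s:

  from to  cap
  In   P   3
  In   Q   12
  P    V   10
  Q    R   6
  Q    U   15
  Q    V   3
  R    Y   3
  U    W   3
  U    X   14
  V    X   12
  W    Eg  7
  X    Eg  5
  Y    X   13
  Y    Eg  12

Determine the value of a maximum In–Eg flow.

11

Augment In→P→V→X→Eg: bottleneck 3, flow now 3.
Augment In→Q→R→Y→Eg: bottleneck 3, flow now 6.
Augment In→Q→U→W→Eg: bottleneck 3, flow now 9.
Augment In→Q→U→X→Eg: bottleneck 2, flow now 11.
No augmenting path remains; maximum flow = 11.
In the residual graph, reachable from In: {In, P, Q, R, U, V, X}.
Min-cut edges: R→Y (3), U→W (3), X→Eg (5); capacity 3 + 3 + 5 = 11.
This cut is saturated, so no flow can exceed 11.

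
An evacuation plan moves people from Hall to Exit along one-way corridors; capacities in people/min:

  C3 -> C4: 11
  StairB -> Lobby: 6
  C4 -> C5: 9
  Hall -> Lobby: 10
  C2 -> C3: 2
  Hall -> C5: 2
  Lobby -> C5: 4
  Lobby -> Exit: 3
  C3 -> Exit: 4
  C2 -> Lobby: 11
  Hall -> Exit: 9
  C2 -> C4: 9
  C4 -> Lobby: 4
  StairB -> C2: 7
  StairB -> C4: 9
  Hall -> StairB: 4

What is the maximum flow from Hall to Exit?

14

Augment Hall→Exit: bottleneck 9, flow now 9.
Augment Hall→Lobby→Exit: bottleneck 3, flow now 12.
Augment Hall→StairB→C2→C3→Exit: bottleneck 2, flow now 14.
No augmenting path remains; maximum flow = 14.
In the residual graph, reachable from Hall: {Hall, StairB, C2, C4, Lobby, C5}.
Min-cut edges: Hall→Exit (9), C2→C3 (2), Lobby→Exit (3); capacity 9 + 2 + 3 = 14.
This cut is saturated, so no flow can exceed 14.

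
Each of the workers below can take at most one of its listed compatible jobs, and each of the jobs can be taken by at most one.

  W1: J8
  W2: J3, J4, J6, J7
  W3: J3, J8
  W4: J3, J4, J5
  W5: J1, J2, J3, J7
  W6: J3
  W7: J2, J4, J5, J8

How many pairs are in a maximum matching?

6

Unit-capacity flow: source→left, listed edges, right→sink; max matching = max flow.
Augmenting path W1→J8 (+1); matched 1.
Augmenting path W2→J3 (+1); matched 2.
Augmenting path W4→J4 (+1); matched 3.
Augmenting path W5→J1 (+1); matched 4.
Augmenting path W7→J2 (+1); matched 5.
Augmenting path W3→J3→W2→J6 (+1); matched 6.
No augmenting path remains; maximum matching = 6.
König certificate: {W2, W4, W5, W7, J3, J8} is a vertex cover of size 6 (every listed pair touches it), so no matching can be larger.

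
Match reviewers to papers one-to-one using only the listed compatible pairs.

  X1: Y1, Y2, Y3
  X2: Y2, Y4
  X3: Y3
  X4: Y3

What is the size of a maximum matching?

Unit-capacity flow: source→left, listed edges, right→sink; max matching = max flow.
Augmenting path X1→Y1 (+1); matched 1.
Augmenting path X2→Y2 (+1); matched 2.
Augmenting path X3→Y3 (+1); matched 3.
No augmenting path remains; maximum matching = 3.
König certificate: {X1, X2, Y3} is a vertex cover of size 3 (every listed pair touches it), so no matching can be larger.

3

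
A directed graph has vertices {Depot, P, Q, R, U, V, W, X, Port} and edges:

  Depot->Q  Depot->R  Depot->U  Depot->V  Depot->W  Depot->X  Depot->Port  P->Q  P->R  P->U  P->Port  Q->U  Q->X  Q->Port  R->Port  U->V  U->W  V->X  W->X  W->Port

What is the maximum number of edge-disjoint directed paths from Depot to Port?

4

Assign every edge capacity 1; by Menger, the answer equals the max flow.
Path Depot→Port (+1); total 1.
Path Depot→Q→Port (+1); total 2.
Path Depot→R→Port (+1); total 3.
Path Depot→W→Port (+1); total 4.
No residual Depot→Port path; max flow = 4.
Certifying cut of size 4: {Depot→Port, Depot→Q, Depot→R, W→Port}.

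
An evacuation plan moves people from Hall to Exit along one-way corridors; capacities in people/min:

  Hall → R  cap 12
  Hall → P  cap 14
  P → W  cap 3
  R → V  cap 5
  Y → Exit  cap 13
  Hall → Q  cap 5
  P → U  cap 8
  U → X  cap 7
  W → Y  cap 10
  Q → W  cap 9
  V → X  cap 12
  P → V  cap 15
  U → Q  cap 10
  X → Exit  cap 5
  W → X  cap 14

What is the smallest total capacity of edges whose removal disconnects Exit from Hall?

15

Augment Hall→P→U→X→Exit: bottleneck 5, flow now 5.
Augment Hall→P→W→Y→Exit: bottleneck 3, flow now 8.
Augment Hall→Q→W→Y→Exit: bottleneck 5, flow now 13.
Augment Hall→P→U→Q→W→Y→Exit: bottleneck 2, flow now 15.
No augmenting path remains; maximum flow = 15.
By max-flow min-cut, the minimum cut capacity equals the max flow.
In the residual graph, reachable from Hall: {Hall, P, Q, R, U, V, W, X}.
Min-cut edges: W→Y (10), X→Exit (5); capacity 10 + 5 = 15.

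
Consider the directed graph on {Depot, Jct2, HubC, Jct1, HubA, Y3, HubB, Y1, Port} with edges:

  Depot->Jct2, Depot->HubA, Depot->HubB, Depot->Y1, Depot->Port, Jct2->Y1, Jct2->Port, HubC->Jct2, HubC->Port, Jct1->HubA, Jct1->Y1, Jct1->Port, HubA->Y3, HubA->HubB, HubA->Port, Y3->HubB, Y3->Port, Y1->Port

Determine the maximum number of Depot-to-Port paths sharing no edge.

4

Assign every edge capacity 1; by Menger, the answer equals the max flow.
Path Depot→Port (+1); total 1.
Path Depot→Jct2→Port (+1); total 2.
Path Depot→HubA→Port (+1); total 3.
Path Depot→Y1→Port (+1); total 4.
No residual Depot→Port path; max flow = 4.
Certifying cut of size 4: {Depot→HubA, Depot→Jct2, Depot→Port, Depot→Y1}.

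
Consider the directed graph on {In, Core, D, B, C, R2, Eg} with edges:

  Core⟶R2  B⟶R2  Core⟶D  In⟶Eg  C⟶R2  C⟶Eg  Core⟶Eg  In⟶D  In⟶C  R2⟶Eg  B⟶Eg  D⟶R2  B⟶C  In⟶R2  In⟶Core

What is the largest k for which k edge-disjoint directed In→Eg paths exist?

4

Assign every edge capacity 1; by Menger, the answer equals the max flow.
Path In→Eg (+1); total 1.
Path In→Core→Eg (+1); total 2.
Path In→C→Eg (+1); total 3.
Path In→R2→Eg (+1); total 4.
No residual In→Eg path; max flow = 4.
Certifying cut of size 4: {In→C, In→Core, In→Eg, R2→Eg}.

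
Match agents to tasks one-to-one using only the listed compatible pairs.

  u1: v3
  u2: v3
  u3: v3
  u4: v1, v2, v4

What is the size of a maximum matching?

2

Unit-capacity flow: source→left, listed edges, right→sink; max matching = max flow.
Augmenting path u1→v3 (+1); matched 1.
Augmenting path u4→v1 (+1); matched 2.
No augmenting path remains; maximum matching = 2.
König certificate: {u4, v3} is a vertex cover of size 2 (every listed pair touches it), so no matching can be larger.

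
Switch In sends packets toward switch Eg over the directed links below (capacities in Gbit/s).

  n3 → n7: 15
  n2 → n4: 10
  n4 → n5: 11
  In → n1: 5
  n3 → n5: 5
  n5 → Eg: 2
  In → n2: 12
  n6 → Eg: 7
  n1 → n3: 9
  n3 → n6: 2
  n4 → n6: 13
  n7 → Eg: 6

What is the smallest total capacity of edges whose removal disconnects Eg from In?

Augment In→n1→n3→n5→Eg: bottleneck 2, flow now 2.
Augment In→n1→n3→n6→Eg: bottleneck 2, flow now 4.
Augment In→n1→n3→n7→Eg: bottleneck 1, flow now 5.
Augment In→n2→n4→n6→Eg: bottleneck 5, flow now 10.
Augment In→n2→n4→n5→n3→n7→Eg: bottleneck 2, flow now 12. (uses reverse residual edge)
Augment In→n2→n4→n6→n3→n7→Eg: bottleneck 2, flow now 14. (uses reverse residual edge)
No augmenting path remains; maximum flow = 14.
By max-flow min-cut, the minimum cut capacity equals the max flow.
In the residual graph, reachable from In: {In, n2, n4, n5, n6}.
Min-cut edges: In→n1 (5), n5→Eg (2), n6→Eg (7); capacity 5 + 2 + 7 = 14.

14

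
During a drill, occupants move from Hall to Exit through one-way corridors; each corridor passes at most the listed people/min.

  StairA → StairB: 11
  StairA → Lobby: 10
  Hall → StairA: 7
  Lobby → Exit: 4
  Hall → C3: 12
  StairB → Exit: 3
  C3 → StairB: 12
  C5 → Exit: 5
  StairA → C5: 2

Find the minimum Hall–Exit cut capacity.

9

Augment Hall→C3→StairB→Exit: bottleneck 3, flow now 3.
Augment Hall→StairA→Lobby→Exit: bottleneck 4, flow now 7.
Augment Hall→StairA→C5→Exit: bottleneck 2, flow now 9.
No augmenting path remains; maximum flow = 9.
By max-flow min-cut, the minimum cut capacity equals the max flow.
In the residual graph, reachable from Hall: {Hall, C3, StairA, Lobby, StairB}.
Min-cut edges: StairA→C5 (2), Lobby→Exit (4), StairB→Exit (3); capacity 2 + 4 + 3 = 9.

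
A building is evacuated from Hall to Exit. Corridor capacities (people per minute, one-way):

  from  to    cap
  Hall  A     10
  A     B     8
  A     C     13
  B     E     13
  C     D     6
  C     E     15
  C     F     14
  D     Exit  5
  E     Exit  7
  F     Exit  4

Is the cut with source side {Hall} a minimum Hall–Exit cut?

Yes — it is a minimum cut (capacity 10).

Given cut capacity: 10 = 10.
Augment Hall→A→B→E→Exit: bottleneck 7, flow now 7.
Augment Hall→A→C→D→Exit: bottleneck 3, flow now 10.
No augmenting path remains; maximum flow = 10.
Cut capacity 10 equals the max flow, so it is a minimum cut.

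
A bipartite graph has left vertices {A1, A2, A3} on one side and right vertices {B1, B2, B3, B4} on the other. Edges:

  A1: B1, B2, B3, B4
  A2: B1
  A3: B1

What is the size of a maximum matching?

Unit-capacity flow: source→left, listed edges, right→sink; max matching = max flow.
Augmenting path A1→B1 (+1); matched 1.
Augmenting path A2→B1→A1→B2 (+1); matched 2.
No augmenting path remains; maximum matching = 2.
König certificate: {A1, B1} is a vertex cover of size 2 (every listed pair touches it), so no matching can be larger.

2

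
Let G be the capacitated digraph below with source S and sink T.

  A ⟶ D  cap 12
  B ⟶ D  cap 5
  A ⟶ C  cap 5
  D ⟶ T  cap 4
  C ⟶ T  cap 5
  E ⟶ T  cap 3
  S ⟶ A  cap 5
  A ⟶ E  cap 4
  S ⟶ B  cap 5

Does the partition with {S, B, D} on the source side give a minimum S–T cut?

Yes — it is a minimum cut (capacity 9).

Given cut capacity: 5 + 4 = 9.
Augment S→A→C→T: bottleneck 5, flow now 5.
Augment S→B→D→T: bottleneck 4, flow now 9.
No augmenting path remains; maximum flow = 9.
Cut capacity 9 equals the max flow, so it is a minimum cut.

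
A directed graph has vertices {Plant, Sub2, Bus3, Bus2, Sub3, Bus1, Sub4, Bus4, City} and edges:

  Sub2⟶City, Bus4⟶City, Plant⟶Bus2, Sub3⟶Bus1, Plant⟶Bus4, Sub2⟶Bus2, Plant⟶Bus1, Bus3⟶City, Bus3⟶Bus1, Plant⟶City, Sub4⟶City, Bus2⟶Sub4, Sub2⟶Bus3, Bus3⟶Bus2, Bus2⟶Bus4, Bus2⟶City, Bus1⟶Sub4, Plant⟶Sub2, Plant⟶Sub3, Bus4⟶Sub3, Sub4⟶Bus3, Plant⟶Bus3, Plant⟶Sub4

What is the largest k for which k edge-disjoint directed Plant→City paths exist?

Assign every edge capacity 1; by Menger, the answer equals the max flow.
Path Plant→City (+1); total 1.
Path Plant→Sub2→City (+1); total 2.
Path Plant→Bus3→City (+1); total 3.
Path Plant→Bus2→City (+1); total 4.
Path Plant→Sub4→City (+1); total 5.
Path Plant→Bus4→City (+1); total 6.
No residual Plant→City path; max flow = 6.
Certifying cut of size 6: {Bus2→City, Bus3→City, Bus4→City, Plant→City, Plant→Sub2, Sub4→City}.

6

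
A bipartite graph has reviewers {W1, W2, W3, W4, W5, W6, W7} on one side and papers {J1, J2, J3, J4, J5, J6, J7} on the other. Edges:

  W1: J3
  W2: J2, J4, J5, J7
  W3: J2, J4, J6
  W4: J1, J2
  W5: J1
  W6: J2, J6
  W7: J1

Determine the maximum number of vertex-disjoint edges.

Unit-capacity flow: source→left, listed edges, right→sink; max matching = max flow.
Augmenting path W1→J3 (+1); matched 1.
Augmenting path W2→J2 (+1); matched 2.
Augmenting path W3→J4 (+1); matched 3.
Augmenting path W4→J1 (+1); matched 4.
Augmenting path W6→J6 (+1); matched 5.
Augmenting path W5→J1→W4→J2→W2→J5 (+1); matched 6.
No augmenting path remains; maximum matching = 6.
König certificate: {W1, W2, W3, W4, W6, J1} is a vertex cover of size 6 (every listed pair touches it), so no matching can be larger.

6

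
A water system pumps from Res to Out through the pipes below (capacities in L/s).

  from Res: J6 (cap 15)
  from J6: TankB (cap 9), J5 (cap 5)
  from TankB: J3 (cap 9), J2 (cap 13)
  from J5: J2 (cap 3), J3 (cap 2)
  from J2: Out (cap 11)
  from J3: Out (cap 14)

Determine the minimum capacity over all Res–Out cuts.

14

Augment Res→J6→TankB→J2→Out: bottleneck 9, flow now 9.
Augment Res→J6→J5→J2→Out: bottleneck 2, flow now 11.
Augment Res→J6→J5→J3→Out: bottleneck 2, flow now 13.
Augment Res→J6→J5→J2→TankB→J3→Out: bottleneck 1, flow now 14. (uses reverse residual edge)
No augmenting path remains; maximum flow = 14.
By max-flow min-cut, the minimum cut capacity equals the max flow.
In the residual graph, reachable from Res: {Res, J6}.
Min-cut edges: J6→TankB (9), J6→J5 (5); capacity 9 + 5 = 14.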